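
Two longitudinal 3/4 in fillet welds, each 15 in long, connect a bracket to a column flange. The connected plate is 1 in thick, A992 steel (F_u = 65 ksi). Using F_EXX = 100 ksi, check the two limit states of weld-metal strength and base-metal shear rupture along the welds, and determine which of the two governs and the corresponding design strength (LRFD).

t_e = 0.707 × 0.75 = 0.5302 in; L = 30 in.
Weld metal: φR_n = 0.75 × 0.6 × 100 × 0.5302 × 30 = 715.8 kips.
Base metal (shear rupture): φR_n = 0.75 × 0.6 × 65 × 1 × 30 = 877.5 kips.
Governing: weld metal.

φR_n ≈ 716 kips (weld metal governs)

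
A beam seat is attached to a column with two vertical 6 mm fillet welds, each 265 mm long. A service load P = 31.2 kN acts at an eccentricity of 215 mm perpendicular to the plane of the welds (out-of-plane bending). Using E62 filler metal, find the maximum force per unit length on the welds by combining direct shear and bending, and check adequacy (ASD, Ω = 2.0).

f_max ≈ 293 N/mm; adequate

E62XX → F_EXX = 620 MPa.
L_w = 2 × 265 = 530 mm; section modulus (unit throat) S = 2 × L²/6 = 23410 mm².
Direct shear f_v = P/L_w = 31.2×10³/530 = 58.87 N/mm.
Moment M = P × e = 31.2×10³ × 215 = 6708000 N·mm; bending f_b = M/S = 286.6 N/mm.
f_max = √(f_v² + f_b²) = √(58.87² + 286.6²) = 292.5 N/mm.
r_n/Ω = (1/2.0) × 0.6 × 620 × (0.707 × 6) = 789 N/mm → adequate.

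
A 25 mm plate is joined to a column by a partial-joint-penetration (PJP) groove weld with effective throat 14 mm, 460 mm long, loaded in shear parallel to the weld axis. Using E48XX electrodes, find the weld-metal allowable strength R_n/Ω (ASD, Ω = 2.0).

R_n/Ω ≈ 927 kN

E48XX → F_EXX = 480 MPa.
Effective throat (given) t_e = 14 mm.
A_we = 14 × 460 = 6440 mm².
F_nw = 0.6 F_EXX = 288 MPa.
R_n/Ω = (288 × 6440) / 2.0 × 10⁻³ = 927.4 kN.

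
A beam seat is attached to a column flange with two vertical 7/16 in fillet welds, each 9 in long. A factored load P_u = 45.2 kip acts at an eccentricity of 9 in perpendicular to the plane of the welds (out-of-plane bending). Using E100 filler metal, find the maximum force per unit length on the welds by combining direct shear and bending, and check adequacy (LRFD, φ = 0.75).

E100XX → F_EXX = 100 ksi.
L_w = 2 × 9 = 18 in; section modulus (unit throat) S = 2 × L²/6 = 27 in².
Direct shear f_v = P/L_w = 45.2/18 = 2.511 kip/in.
Moment M = P × e = 45.2 × 9 = 406.8 kip·in; bending f_b = M/S = 15.07 kip/in.
f_max = √(f_v² + f_b²) = √(2.511² + 15.07²) = 15.27 kip/in.
φr_n = 0.75 × 0.6 × 100 × (0.707 × 0.4375) = 13.92 kip/in → NOT adequate.

f_max ≈ 15.3 kip/in; NOT adequate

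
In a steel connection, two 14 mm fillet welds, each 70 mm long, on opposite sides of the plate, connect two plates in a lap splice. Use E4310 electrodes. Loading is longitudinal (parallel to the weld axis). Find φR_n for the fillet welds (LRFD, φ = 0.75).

φR_n ≈ 268 kN

E43XX → F_EXX = 430 MPa.
Effective throat t_e = 0.707 × 14 = 9.898 mm.
Total length L = 140 mm; A_we = 9.898 × 140 = 1386 mm².
F_nw = 0.6 F_EXX = 0.6 × 430 = 258 MPa.
φR_n = 0.75 × 258 × 1386 × 10⁻³ = 268.1 kN.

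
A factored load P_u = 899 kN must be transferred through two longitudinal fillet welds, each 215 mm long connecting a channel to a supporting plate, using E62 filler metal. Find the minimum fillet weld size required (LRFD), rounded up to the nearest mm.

w = 11 mm

E62XX → F_EXX = 620 MPa.
Total weld length L = 430 mm.
Required throat t_e = P_u / (φ × 0.6 F_EXX × L) = 899 / (0.75 × 0.6 × 620 × 430 × 10⁻³) = 7.494 mm.
Required leg w = t_e / 0.707 = 10.6 mm → use 11 mm.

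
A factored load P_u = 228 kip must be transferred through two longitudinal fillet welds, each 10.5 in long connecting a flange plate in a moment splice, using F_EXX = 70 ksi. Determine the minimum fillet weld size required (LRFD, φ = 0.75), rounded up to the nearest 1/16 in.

Total weld length L = 21 in.
Required throat t_e = P_u / (φ × 0.6 F_EXX × L) = 228 / (0.75 × 0.6 × 70 × 21) = 0.3447 in.
Required leg w = t_e / 0.707 = 0.4875 in → use 1/2 in.

w = 1/2 in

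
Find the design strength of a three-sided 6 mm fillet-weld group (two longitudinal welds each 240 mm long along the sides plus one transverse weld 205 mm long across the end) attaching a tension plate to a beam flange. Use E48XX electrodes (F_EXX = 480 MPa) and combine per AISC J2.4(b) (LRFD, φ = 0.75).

φR_n ≈ 656 kN

t_e = 0.707 × 6 = 4.242 mm.
R_nwl = 0.6 × 480 × 4.242 × 480 × 10⁻³ = 586.4 kN (longitudinal, 2 welds).
R_nwt = 0.6 × 480 × 4.242 × 205 × 10⁻³ = 250.4 kN (transverse, base value).
(i) R_nwl + R_nwt = 836.9 kN; (ii) 0.85 R_nwl + 1.5 R_nwt = 874.1 kN.
R_n = max = 874.1 kN [governs: (ii)]; φR_n = 655.6 kN.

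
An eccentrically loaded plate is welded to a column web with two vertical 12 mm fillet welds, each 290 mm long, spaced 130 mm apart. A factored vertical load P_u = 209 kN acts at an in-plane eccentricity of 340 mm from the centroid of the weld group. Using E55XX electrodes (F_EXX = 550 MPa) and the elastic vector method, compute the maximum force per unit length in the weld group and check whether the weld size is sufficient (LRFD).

f_max ≈ 1910 N/mm; adequate

Total weld length L_w = 580 mm. Treat welds as unit-width lines.
Polar moment about centroid: J = 2[d³/12 + d(b/2)²] = 2[290³/12 + 290×65²] = 6515000 mm³.
Direct shear f_v = P/L_w = 209×10³ / 580 = 360.3 N/mm (vertical).
Torsion M = P·e = 209×10³ × 340 = 71060000 N·mm.
Critical point at (x, y) = (65, 145) from centroid. f_tx = M·y/J = 1581 N/mm; f_ty = M·x/J = 708.9 N/mm.
Resultant f_max = √[f_tx² + (f_v + f_ty)²] = √[1581² + (360.3 + 708.9)²] = 1909 N/mm.
Capacity per unit length: φr_n = 0.75 × 0.6 × 550 × (0.707 × 12) = 2100 N/mm.
1909 ≤ 2100 → adequate.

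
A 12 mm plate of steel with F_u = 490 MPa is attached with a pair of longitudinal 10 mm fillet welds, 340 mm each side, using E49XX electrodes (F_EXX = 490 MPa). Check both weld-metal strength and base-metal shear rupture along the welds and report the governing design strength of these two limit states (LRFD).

t_e = 0.707 × 10 = 7.07 mm; L = 680 mm.
Weld metal: φR_n = 0.75 × 0.6 × 490 × 7.07 × 680 × 10⁻³ = 1060 kN.
Base metal (shear rupture): φR_n = 0.75 × 0.6 × 490 × 12 × 680 × 10⁻³ = 1799 kN.
Governing: weld metal.

φR_n ≈ 1060 kN (weld metal governs)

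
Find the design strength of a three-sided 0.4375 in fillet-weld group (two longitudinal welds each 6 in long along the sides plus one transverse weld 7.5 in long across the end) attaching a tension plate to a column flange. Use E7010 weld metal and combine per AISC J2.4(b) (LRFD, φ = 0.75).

φR_n ≈ 209 kips

E70XX → F_EXX = 70 ksi.
t_e = 0.707 × 0.4375 = 0.3093 in.
R_nwl = 0.6 × 70 × 0.3093 × 12 = 155.9 kips (longitudinal, 2 welds).
R_nwt = 0.6 × 70 × 0.3093 × 7.5 = 97.43 kips (transverse, base value).
(i) R_nwl + R_nwt = 253.3 kips; (ii) 0.85 R_nwl + 1.5 R_nwt = 278.7 kips.
R_n = max = 278.7 kips [governs: (ii)]; φR_n = 209 kips.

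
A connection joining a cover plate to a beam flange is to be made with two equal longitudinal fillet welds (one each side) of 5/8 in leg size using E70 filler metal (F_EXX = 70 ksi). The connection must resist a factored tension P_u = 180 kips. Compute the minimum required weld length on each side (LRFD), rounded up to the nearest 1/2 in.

L = 6.5 in on each side

Throat t_e = 0.707 × 0.625 = 0.4419 in.
φr_n = 0.75 × 0.6 × 70 × 0.4419 = 13.92 kips/in.
L_req = P_u / φr_n = 180 / 13.92 = 12.93 in total.
Per side: 12.93 / 2 = 6.466 in.
Round up → use L = 6.5 in on each side.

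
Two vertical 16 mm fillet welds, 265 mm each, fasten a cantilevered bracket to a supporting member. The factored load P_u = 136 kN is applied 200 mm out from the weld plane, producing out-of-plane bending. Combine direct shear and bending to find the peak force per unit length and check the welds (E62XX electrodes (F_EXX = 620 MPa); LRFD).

f_max ≈ 1190 N/mm; adequate

L_w = 2 × 265 = 530 mm; section modulus (unit throat) S = 2 × L²/6 = 23410 mm².
Direct shear f_v = P/L_w = 136×10³/530 = 256.6 N/mm.
Moment M = P × e = 136×10³ × 200 = 27200000 N·mm; bending f_b = M/S = 1162 N/mm.
f_max = √(f_v² + f_b²) = √(256.6² + 1162²) = 1190 N/mm.
φr_n = 0.75 × 0.6 × 620 × (0.707 × 16) = 3156 N/mm → adequate.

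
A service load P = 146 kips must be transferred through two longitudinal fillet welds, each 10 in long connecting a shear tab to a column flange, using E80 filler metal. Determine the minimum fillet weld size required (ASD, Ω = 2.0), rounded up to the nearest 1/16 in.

E80XX → F_EXX = 80 ksi.
Total weld length L = 20 in.
Required throat t_e = P × Ω / (0.6 F_EXX × L) = 146 × 2.0 / (0.6 × 80 × 20) = 0.3042 in.
Required leg w = t_e / 0.707 = 0.4302 in → use 7/16 in.

w = 7/16 in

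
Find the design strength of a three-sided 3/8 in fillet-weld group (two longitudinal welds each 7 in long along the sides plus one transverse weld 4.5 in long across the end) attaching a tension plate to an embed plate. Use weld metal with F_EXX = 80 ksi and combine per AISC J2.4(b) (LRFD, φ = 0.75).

φR_n ≈ 178 kip

t_e = 0.707 × 0.375 = 0.2651 in.
R_nwl = 0.6 × 80 × 0.2651 × 14 = 178.2 kip (longitudinal, 2 welds).
R_nwt = 0.6 × 80 × 0.2651 × 4.5 = 57.27 kip (transverse, base value).
(i) R_nwl + R_nwt = 235.4 kip; (ii) 0.85 R_nwl + 1.5 R_nwt = 237.3 kip.
R_n = max = 237.3 kip [governs: (ii)]; φR_n = 178 kip.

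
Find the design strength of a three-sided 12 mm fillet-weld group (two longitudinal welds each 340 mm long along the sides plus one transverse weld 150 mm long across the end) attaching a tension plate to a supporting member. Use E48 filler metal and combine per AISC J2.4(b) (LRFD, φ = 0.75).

E48XX → F_EXX = 480 MPa.
t_e = 0.707 × 12 = 8.484 mm.
R_nwl = 0.6 × 480 × 8.484 × 680 × 10⁻³ = 1662 kN (longitudinal, 2 welds).
R_nwt = 0.6 × 480 × 8.484 × 150 × 10⁻³ = 366.5 kN (transverse, base value).
(i) R_nwl + R_nwt = 2028 kN; (ii) 0.85 R_nwl + 1.5 R_nwt = 1962 kN.
R_n = max = 2028 kN [governs: (i)]; φR_n = 1521 kN.

φR_n ≈ 1520 kN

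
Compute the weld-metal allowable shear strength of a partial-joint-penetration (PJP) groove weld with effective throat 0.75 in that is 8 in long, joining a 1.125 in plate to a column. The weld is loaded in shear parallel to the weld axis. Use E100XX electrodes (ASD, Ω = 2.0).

R_n/Ω ≈ 180 kip

E100XX → F_EXX = 100 ksi.
Effective throat (given) t_e = 0.75 in.
A_we = 0.75 × 8 = 6 in².
F_nw = 0.6 F_EXX = 60 ksi.
R_n/Ω = (60 × 6) / 2.0 = 180 kip.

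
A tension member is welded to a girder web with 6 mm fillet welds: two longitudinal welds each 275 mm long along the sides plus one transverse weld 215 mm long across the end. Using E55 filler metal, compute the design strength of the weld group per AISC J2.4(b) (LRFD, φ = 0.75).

φR_n ≈ 829 kN

E55XX → F_EXX = 550 MPa.
t_e = 0.707 × 6 = 4.242 mm.
R_nwl = 0.6 × 550 × 4.242 × 550 × 10⁻³ = 769.9 kN (longitudinal, 2 welds).
R_nwt = 0.6 × 550 × 4.242 × 215 × 10⁻³ = 301 kN (transverse, base value).
(i) R_nwl + R_nwt = 1071 kN; (ii) 0.85 R_nwl + 1.5 R_nwt = 1106 kN.
R_n = max = 1106 kN [governs: (ii)]; φR_n = 829.4 kN.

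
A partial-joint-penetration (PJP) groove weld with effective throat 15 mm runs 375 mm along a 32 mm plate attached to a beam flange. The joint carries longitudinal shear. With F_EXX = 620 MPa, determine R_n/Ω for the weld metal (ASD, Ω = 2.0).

R_n/Ω ≈ 1050 kN

Effective throat (given) t_e = 15 mm.
A_we = 15 × 375 = 5625 mm².
F_nw = 0.6 F_EXX = 372 MPa.
R_n/Ω = (372 × 5625) / 2.0 × 10⁻³ = 1046 kN.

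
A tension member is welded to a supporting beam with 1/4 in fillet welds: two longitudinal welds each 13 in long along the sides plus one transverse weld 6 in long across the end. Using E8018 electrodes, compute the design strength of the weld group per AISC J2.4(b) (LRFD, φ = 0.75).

φR_n ≈ 204 kip

E80XX → F_EXX = 80 ksi.
t_e = 0.707 × 0.25 = 0.1767 in.
R_nwl = 0.6 × 80 × 0.1767 × 26 = 220.6 kip (longitudinal, 2 welds).
R_nwt = 0.6 × 80 × 0.1767 × 6 = 50.9 kip (transverse, base value).
(i) R_nwl + R_nwt = 271.5 kip; (ii) 0.85 R_nwl + 1.5 R_nwt = 263.9 kip.
R_n = max = 271.5 kip [governs: (i)]; φR_n = 203.6 kip.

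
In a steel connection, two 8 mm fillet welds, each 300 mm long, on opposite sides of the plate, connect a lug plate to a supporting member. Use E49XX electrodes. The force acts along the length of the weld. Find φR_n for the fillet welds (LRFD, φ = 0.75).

φR_n ≈ 748 kN

E49XX → F_EXX = 490 MPa.
Effective throat t_e = 0.707 × 8 = 5.656 mm.
Total length L = 600 mm; A_we = 5.656 × 600 = 3394 mm².
F_nw = 0.6 F_EXX = 0.6 × 490 = 294 MPa.
φR_n = 0.75 × 294 × 3394 × 10⁻³ = 748.3 kN.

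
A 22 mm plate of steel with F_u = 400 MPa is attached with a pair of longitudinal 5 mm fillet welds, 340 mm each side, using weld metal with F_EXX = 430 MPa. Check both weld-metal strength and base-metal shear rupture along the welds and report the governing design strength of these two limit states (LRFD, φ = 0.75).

t_e = 0.707 × 5 = 3.535 mm; L = 680 mm.
Weld metal: φR_n = 0.75 × 0.6 × 430 × 3.535 × 680 × 10⁻³ = 465.1 kN.
Base metal (shear rupture): φR_n = 0.75 × 0.6 × 400 × 22 × 680 × 10⁻³ = 2693 kN.
Governing: weld metal.

φR_n ≈ 465 kN (weld metal governs)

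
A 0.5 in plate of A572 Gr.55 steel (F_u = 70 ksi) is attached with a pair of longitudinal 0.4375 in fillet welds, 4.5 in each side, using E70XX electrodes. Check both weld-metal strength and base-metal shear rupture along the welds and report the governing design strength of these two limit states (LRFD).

φR_n ≈ 87.7 kips (weld metal governs)

E70XX → F_EXX = 70 ksi.
t_e = 0.707 × 0.4375 = 0.3093 in; L = 9 in.
Weld metal: φR_n = 0.75 × 0.6 × 70 × 0.3093 × 9 = 87.69 kips.
Base metal (shear rupture): φR_n = 0.75 × 0.6 × 70 × 0.5 × 9 = 141.8 kips.
Governing: weld metal.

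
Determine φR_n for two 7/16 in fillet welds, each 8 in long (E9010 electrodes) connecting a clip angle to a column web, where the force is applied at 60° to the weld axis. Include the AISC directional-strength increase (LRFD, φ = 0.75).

φR_n ≈ 281 kips

E90XX → F_EXX = 90 ksi.
t_e = 0.707 × 0.4375 = 0.3093 in; A_we = 0.3093 × 16 = 4.949 in².
Directional factor: 1.0 + 0.5 sin^1.5(60°) = 1.403.
F_nw = 0.6 × 90 × 1.403 = 75.76 ksi.
φR_n = 0.75 × 75.76 × 4.949 = 281.2 kips.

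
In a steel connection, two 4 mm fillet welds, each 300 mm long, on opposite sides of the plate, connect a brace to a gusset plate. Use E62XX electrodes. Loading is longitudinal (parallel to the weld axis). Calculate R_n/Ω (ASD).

R_n/Ω ≈ 316 kN

E62XX → F_EXX = 620 MPa.
Effective throat t_e = 0.707 × 4 = 2.828 mm.
Total length L = 600 mm; A_we = 2.828 × 600 = 1697 mm².
F_nw = 0.6 F_EXX = 0.6 × 620 = 372 MPa.
R_n = 372 × 1697 × 10⁻³ = 631.2 kN; R_n/Ω = 631.2/2.0 = 315.6 kN.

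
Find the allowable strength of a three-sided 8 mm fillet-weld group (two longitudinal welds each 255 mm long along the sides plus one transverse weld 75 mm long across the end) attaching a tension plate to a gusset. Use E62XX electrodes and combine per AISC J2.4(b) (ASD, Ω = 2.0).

R_n/Ω ≈ 615 kN

E62XX → F_EXX = 620 MPa.
t_e = 0.707 × 8 = 5.656 mm.
R_nwl = 0.6 × 620 × 5.656 × 510 × 10⁻³ = 1073 kN (longitudinal, 2 welds).
R_nwt = 0.6 × 620 × 5.656 × 75 × 10⁻³ = 157.8 kN (transverse, base value).
(i) R_nwl + R_nwt = 1231 kN; (ii) 0.85 R_nwl + 1.5 R_nwt = 1149 kN.
R_n = max = 1231 kN [governs: (i)]; R_n/Ω = 615.4 kN.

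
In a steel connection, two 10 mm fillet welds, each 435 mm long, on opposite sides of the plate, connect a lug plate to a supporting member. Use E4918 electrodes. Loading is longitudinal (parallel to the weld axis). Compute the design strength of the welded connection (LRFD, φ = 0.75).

φR_n ≈ 1360 kN

E49XX → F_EXX = 490 MPa.
Effective throat t_e = 0.707 × 10 = 7.07 mm.
Total length L = 870 mm; A_we = 7.07 × 870 = 6151 mm².
F_nw = 0.6 F_EXX = 0.6 × 490 = 294 MPa.
φR_n = 0.75 × 294 × 6151 × 10⁻³ = 1356 kN.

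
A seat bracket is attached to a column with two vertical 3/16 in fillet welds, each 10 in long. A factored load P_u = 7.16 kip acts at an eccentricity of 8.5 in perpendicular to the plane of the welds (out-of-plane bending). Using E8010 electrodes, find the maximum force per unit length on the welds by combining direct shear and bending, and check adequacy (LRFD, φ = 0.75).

f_max ≈ 1.86 kip/in; adequate

E80XX → F_EXX = 80 ksi.
L_w = 2 × 10 = 20 in; section modulus (unit throat) S = 2 × L²/6 = 33.33 in².
Direct shear f_v = P/L_w = 7.16/20 = 0.358 kip/in.
Moment M = P × e = 7.16 × 8.5 = 60.86 kip·in; bending f_b = M/S = 1.826 kip/in.
f_max = √(f_v² + f_b²) = √(0.358² + 1.826²) = 1.861 kip/in.
φr_n = 0.75 × 0.6 × 80 × (0.707 × 0.1875) = 4.772 kip/in → adequate.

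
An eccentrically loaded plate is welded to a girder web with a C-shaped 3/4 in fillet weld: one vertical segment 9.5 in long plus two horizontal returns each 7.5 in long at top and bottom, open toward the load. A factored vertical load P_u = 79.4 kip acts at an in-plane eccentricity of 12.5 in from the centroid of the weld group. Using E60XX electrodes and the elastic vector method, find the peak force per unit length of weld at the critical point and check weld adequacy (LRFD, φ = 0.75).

f_max ≈ 15 kip/in; NOT adequate

E60XX → F_EXX = 60 ksi.
Total weld length L_w = 24.5 in. Treat welds as unit-width lines.
Centroid: x̄ = 2×7.5×3.75 / 24.5 = 2.296 in from the vertical weld.
Polar moment about centroid: J = I_x + I_y = [9.5³/12 + 2×7.5×4.75²] + [9.5×2.296² + 2(7.5³/12 + 7.5×1.454²)] = 562 in³.
Direct shear f_v = P/L_w = 79.4 / 24.5 = 3.241 kip/in (vertical).
Torsion M = P·e = 79.4 × 12.5 = 992.5 kip·in.
Critical point at (x, y) = (5.204, 4.75) from centroid. f_tx = M·y/J = 8.389 kip/in; f_ty = M·x/J = 9.191 kip/in.
Resultant f_max = √[f_tx² + (f_v + f_ty)²] = √[8.389² + (3.241 + 9.191)²] = 15 kip/in.
Capacity per unit length: φr_n = 0.75 × 0.6 × 60 × (0.707 × 0.75) = 14.32 kip/in.
15 > 14.32 → NOT adequate.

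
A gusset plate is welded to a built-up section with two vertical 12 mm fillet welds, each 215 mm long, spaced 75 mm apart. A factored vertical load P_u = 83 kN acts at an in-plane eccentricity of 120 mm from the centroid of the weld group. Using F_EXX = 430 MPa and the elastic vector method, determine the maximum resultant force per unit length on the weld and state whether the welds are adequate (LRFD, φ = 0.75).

f_max ≈ 594 N/mm; adequate

Total weld length L_w = 430 mm. Treat welds as unit-width lines.
Polar moment about centroid: J = 2[d³/12 + d(b/2)²] = 2[215³/12 + 215×37.5²] = 2261000 mm³.
Direct shear f_v = P/L_w = 83×10³ / 430 = 193 N/mm (vertical).
Torsion M = P·e = 83×10³ × 120 = 9960000 N·mm.
Critical point at (x, y) = (37.5, 107.5) from centroid. f_tx = M·y/J = 473.5 N/mm; f_ty = M·x/J = 165.2 N/mm.
Resultant f_max = √[f_tx² + (f_v + f_ty)²] = √[473.5² + (193 + 165.2)²] = 593.8 N/mm.
Capacity per unit length: φr_n = 0.75 × 0.6 × 430 × (0.707 × 12) = 1642 N/mm.
593.8 ≤ 1642 → adequate.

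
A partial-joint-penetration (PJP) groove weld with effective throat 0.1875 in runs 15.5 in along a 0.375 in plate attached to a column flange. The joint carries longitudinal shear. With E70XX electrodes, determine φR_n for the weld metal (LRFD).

E70XX → F_EXX = 70 ksi.
Effective throat (given) t_e = 0.1875 in.
A_we = 0.1875 × 15.5 = 2.906 in².
F_nw = 0.6 F_EXX = 42 ksi.
φR_n = 0.75 × 42 × 2.906 = 91.55 kip.

φR_n ≈ 91.5 kip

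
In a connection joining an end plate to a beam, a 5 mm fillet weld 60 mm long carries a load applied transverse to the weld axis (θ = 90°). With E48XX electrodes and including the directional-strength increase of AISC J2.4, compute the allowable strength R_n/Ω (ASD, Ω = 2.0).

E48XX → F_EXX = 480 MPa.
t_e = 0.707 × 5 = 3.535 mm; A_we = 3.535 × 60 = 212.1 mm².
Directional factor: 1.0 + 0.5 sin^1.5(90°) = 1.5.
F_nw = 0.6 × 480 × 1.5 = 432 MPa.
R_n/Ω = (432 × 212.1) / 2.0 × 10⁻³ = 45.81 kN.

R_n/Ω ≈ 45.8 kN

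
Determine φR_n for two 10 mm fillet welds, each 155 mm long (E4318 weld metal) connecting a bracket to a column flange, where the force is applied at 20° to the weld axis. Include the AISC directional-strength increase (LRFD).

φR_n ≈ 467 kN

E43XX → F_EXX = 430 MPa.
t_e = 0.707 × 10 = 7.07 mm; A_we = 7.07 × 310 = 2192 mm².
Directional factor: 1.0 + 0.5 sin^1.5(20°) = 1.1.
F_nw = 0.6 × 430 × 1.1 = 283.8 MPa.
φR_n = 0.75 × 283.8 × 2192 × 10⁻³ = 466.5 kN.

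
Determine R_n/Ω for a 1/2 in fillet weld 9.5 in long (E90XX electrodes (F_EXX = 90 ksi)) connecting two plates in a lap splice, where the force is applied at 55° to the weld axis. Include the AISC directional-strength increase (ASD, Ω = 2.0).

t_e = 0.707 × 0.5 = 0.3535 in; A_we = 0.3535 × 9.5 = 3.358 in².
Directional factor: 1.0 + 0.5 sin^1.5(55°) = 1.371.
F_nw = 0.6 × 90 × 1.371 = 74.02 ksi.
R_n/Ω = (74.02 × 3.358) / 2.0 = 124.3 kips.

R_n/Ω ≈ 124 kips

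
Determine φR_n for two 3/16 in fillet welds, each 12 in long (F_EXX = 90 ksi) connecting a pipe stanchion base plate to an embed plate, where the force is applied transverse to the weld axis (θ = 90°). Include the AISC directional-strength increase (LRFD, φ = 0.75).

φR_n ≈ 193 kips

t_e = 0.707 × 0.1875 = 0.1326 in; A_we = 0.1326 × 24 = 3.181 in².
Directional factor: 1.0 + 0.5 sin^1.5(90°) = 1.5.
F_nw = 0.6 × 90 × 1.5 = 81 ksi.
φR_n = 0.75 × 81 × 3.181 = 193.3 kips.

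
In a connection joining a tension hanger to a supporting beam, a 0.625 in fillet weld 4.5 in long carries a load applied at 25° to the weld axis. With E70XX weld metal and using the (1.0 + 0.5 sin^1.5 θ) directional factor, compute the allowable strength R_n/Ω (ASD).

R_n/Ω ≈ 47.5 kip

E70XX → F_EXX = 70 ksi.
t_e = 0.707 × 0.625 = 0.4419 in; A_we = 0.4419 × 4.5 = 1.988 in².
Directional factor: 1.0 + 0.5 sin^1.5(25°) = 1.137.
F_nw = 0.6 × 70 × 1.137 = 47.77 ksi.
R_n/Ω = (47.77 × 1.988) / 2.0 = 47.49 kip.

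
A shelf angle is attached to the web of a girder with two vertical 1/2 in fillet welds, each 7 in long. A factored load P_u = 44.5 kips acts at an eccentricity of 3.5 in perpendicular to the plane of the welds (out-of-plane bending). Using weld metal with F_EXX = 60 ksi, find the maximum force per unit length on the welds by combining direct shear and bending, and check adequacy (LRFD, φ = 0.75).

f_max ≈ 10.1 kip/in; NOT adequate

L_w = 2 × 7 = 14 in; section modulus (unit throat) S = 2 × L²/6 = 16.33 in².
Direct shear f_v = P/L_w = 44.5/14 = 3.179 kip/in.
Moment M = P × e = 44.5 × 3.5 = 155.75 kip·in; bending f_b = M/S = 9.536 kip/in.
f_max = √(f_v² + f_b²) = √(3.179² + 9.536²) = 10.05 kip/in.
φr_n = 0.75 × 0.6 × 60 × (0.707 × 0.5) = 9.544 kip/in → NOT adequate.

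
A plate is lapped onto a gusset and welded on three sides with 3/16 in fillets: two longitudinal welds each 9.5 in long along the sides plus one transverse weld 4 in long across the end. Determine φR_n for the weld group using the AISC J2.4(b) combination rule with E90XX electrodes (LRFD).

E90XX → F_EXX = 90 ksi.
t_e = 0.707 × 0.1875 = 0.1326 in.
R_nwl = 0.6 × 90 × 0.1326 × 19 = 136 kip (longitudinal, 2 welds).
R_nwt = 0.6 × 90 × 0.1326 × 4 = 28.63 kip (transverse, base value).
(i) R_nwl + R_nwt = 164.6 kip; (ii) 0.85 R_nwl + 1.5 R_nwt = 158.6 kip.
R_n = max = 164.6 kip [governs: (i)]; φR_n = 123.5 kip.

φR_n ≈ 123 kip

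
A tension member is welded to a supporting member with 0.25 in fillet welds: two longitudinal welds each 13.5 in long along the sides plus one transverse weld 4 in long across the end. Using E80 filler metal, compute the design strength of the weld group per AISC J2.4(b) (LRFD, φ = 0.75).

E80XX → F_EXX = 80 ksi.
t_e = 0.707 × 0.25 = 0.1767 in.
R_nwl = 0.6 × 80 × 0.1767 × 27 = 229.1 kip (longitudinal, 2 welds).
R_nwt = 0.6 × 80 × 0.1767 × 4 = 33.94 kip (transverse, base value).
(i) R_nwl + R_nwt = 263 kip; (ii) 0.85 R_nwl + 1.5 R_nwt = 245.6 kip.
R_n = max = 263 kip [governs: (i)]; φR_n = 197.3 kip.

φR_n ≈ 197 kip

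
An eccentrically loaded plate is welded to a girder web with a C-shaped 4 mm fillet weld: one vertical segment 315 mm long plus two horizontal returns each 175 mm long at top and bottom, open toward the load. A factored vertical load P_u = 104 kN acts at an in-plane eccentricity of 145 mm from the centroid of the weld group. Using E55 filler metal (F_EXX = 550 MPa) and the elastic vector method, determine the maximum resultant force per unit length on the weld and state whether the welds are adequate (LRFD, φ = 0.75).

f_max ≈ 349 N/mm; adequate

Total weld length L_w = 665 mm. Treat welds as unit-width lines.
Centroid: x̄ = 2×175×87.5 / 665 = 46.05 mm from the vertical weld.
Polar moment about centroid: J = I_x + I_y = [315³/12 + 2×175×157.5²] + [315×46.05² + 2(175³/12 + 175×41.45²)] = 13450000 mm³.
Direct shear f_v = P/L_w = 104×10³ / 665 = 156.4 N/mm (vertical).
Torsion M = P·e = 104×10³ × 145 = 15080000 N·mm.
Critical point at (x, y) = (128.9, 157.5) from centroid. f_tx = M·y/J = 176.6 N/mm; f_ty = M·x/J = 144.6 N/mm.
Resultant f_max = √[f_tx² + (f_v + f_ty)²] = √[176.6² + (156.4 + 144.6)²] = 349 N/mm.
Capacity per unit length: φr_n = 0.75 × 0.6 × 550 × (0.707 × 4) = 699.9 N/mm.
349 ≤ 699.9 → adequate.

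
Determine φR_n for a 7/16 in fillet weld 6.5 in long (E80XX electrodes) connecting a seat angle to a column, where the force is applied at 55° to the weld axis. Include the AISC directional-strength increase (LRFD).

E80XX → F_EXX = 80 ksi.
t_e = 0.707 × 0.4375 = 0.3093 in; A_we = 0.3093 × 6.5 = 2.011 in².
Directional factor: 1.0 + 0.5 sin^1.5(55°) = 1.371.
F_nw = 0.6 × 80 × 1.371 = 65.79 ksi.
φR_n = 0.75 × 65.79 × 2.011 = 99.21 kips.

φR_n ≈ 99.2 kips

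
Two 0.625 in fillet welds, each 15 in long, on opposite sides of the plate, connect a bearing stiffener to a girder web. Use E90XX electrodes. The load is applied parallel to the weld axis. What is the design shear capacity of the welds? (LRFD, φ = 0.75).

φR_n ≈ 537 kips

E90XX → F_EXX = 90 ksi.
Effective throat t_e = 0.707 × 0.625 = 0.4419 in.
Total length L = 30 in; A_we = 0.4419 × 30 = 13.26 in².
F_nw = 0.6 F_EXX = 0.6 × 90 = 54 ksi.
φR_n = 0.75 × 54 × 13.26 = 536.9 kips.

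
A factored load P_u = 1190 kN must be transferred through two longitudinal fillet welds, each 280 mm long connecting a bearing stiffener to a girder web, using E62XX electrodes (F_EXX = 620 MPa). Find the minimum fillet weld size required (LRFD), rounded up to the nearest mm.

w = 11 mm

Total weld length L = 560 mm.
Required throat t_e = P_u / (φ × 0.6 F_EXX × L) = 1190 / (0.75 × 0.6 × 620 × 560 × 10⁻³) = 7.616 mm.
Required leg w = t_e / 0.707 = 10.77 mm → use 11 mm.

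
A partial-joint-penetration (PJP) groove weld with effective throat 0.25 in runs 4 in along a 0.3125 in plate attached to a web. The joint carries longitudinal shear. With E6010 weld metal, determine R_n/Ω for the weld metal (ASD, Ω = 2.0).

R_n/Ω ≈ 18 kips

E60XX → F_EXX = 60 ksi.
Effective throat (given) t_e = 0.25 in.
A_we = 0.25 × 4 = 1 in².
F_nw = 0.6 F_EXX = 36 ksi.
R_n/Ω = (36 × 1) / 2.0 = 18 kips.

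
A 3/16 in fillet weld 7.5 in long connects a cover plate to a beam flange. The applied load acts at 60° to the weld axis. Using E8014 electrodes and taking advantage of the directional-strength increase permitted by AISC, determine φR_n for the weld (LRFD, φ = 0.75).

φR_n ≈ 50.2 kips

E80XX → F_EXX = 80 ksi.
t_e = 0.707 × 0.1875 = 0.1326 in; A_we = 0.1326 × 7.5 = 0.9942 in².
Directional factor: 1.0 + 0.5 sin^1.5(60°) = 1.403.
F_nw = 0.6 × 80 × 1.403 = 67.34 ksi.
φR_n = 0.75 × 67.34 × 0.9942 = 50.21 kips.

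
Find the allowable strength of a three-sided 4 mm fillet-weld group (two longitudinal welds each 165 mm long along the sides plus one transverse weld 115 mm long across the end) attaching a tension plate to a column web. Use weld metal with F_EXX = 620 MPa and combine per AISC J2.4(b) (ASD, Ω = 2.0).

t_e = 0.707 × 4 = 2.828 mm.
R_nwl = 0.6 × 620 × 2.828 × 330 × 10⁻³ = 347.2 kN (longitudinal, 2 welds).
R_nwt = 0.6 × 620 × 2.828 × 115 × 10⁻³ = 121 kN (transverse, base value).
(i) R_nwl + R_nwt = 468.1 kN; (ii) 0.85 R_nwl + 1.5 R_nwt = 476.6 kN.
R_n = max = 476.6 kN [governs: (ii)]; R_n/Ω = 238.3 kN.

R_n/Ω ≈ 238 kN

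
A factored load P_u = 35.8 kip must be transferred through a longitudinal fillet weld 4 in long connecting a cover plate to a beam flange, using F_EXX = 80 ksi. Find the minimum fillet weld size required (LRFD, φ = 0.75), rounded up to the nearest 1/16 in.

w = 3/8 in

Total weld length L = 4 in.
Required throat t_e = P_u / (φ × 0.6 F_EXX × L) = 35.8 / (0.75 × 0.6 × 80 × 4) = 0.2486 in.
Required leg w = t_e / 0.707 = 0.3516 in → use 3/8 in.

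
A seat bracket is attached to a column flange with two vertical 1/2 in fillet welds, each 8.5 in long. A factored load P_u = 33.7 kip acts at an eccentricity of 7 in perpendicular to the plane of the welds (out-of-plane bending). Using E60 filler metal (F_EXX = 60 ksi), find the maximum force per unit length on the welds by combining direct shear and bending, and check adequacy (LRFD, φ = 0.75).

L_w = 2 × 8.5 = 17 in; section modulus (unit throat) S = 2 × L²/6 = 24.08 in².
Direct shear f_v = P/L_w = 33.7/17 = 1.982 kip/in.
Moment M = P × e = 33.7 × 7 = 235.9 kip·in; bending f_b = M/S = 9.795 kip/in.
f_max = √(f_v² + f_b²) = √(1.982² + 9.795²) = 9.994 kip/in.
φr_n = 0.75 × 0.6 × 60 × (0.707 × 0.5) = 9.544 kip/in → NOT adequate.

f_max ≈ 9.99 kip/in; NOT adequate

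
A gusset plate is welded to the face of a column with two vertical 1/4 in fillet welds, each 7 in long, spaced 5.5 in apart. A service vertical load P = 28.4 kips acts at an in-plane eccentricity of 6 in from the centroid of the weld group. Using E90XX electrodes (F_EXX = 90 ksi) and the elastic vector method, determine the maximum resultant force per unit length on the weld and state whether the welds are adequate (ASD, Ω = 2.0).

Total weld length L_w = 14 in. Treat welds as unit-width lines.
Polar moment about centroid: J = 2[d³/12 + d(b/2)²] = 2[7³/12 + 7×2.75²] = 163 in³.
Direct shear f_v = P/L_w = 28.4 / 14 = 2.029 kip/in (vertical).
Torsion M = P·e = 28.4 × 6 = 170.4 kip·in.
Critical point at (x, y) = (2.75, 3.5) from centroid. f_tx = M·y/J = 3.658 kip/in; f_ty = M·x/J = 2.874 kip/in.
Resultant f_max = √[f_tx² + (f_v + f_ty)²] = √[3.658² + (2.029 + 2.874)²] = 6.117 kip/in.
Capacity per unit length: r_n/Ω = (1/2.0) × 0.6 × 90 × (0.707 × 0.25) = 4.772 kip/in.
6.117 > 4.772 → NOT adequate.

f_max ≈ 6.12 kip/in; NOT adequate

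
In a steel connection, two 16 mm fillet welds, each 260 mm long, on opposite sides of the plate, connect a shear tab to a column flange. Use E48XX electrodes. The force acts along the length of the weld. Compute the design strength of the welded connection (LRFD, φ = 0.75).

E48XX → F_EXX = 480 MPa.
Effective throat t_e = 0.707 × 16 = 11.31 mm.
Total length L = 520 mm; A_we = 11.31 × 520 = 5882 mm².
F_nw = 0.6 F_EXX = 0.6 × 480 = 288 MPa.
φR_n = 0.75 × 288 × 5882 × 10⁻³ = 1271 kN.

φR_n ≈ 1270 kN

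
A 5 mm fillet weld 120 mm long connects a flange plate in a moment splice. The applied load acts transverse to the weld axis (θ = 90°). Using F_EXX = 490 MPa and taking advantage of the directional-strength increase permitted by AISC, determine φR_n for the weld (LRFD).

φR_n ≈ 140 kN

t_e = 0.707 × 5 = 3.535 mm; A_we = 3.535 × 120 = 424.2 mm².
Directional factor: 1.0 + 0.5 sin^1.5(90°) = 1.5.
F_nw = 0.6 × 490 × 1.5 = 441 MPa.
φR_n = 0.75 × 441 × 424.2 × 10⁻³ = 140.3 kN.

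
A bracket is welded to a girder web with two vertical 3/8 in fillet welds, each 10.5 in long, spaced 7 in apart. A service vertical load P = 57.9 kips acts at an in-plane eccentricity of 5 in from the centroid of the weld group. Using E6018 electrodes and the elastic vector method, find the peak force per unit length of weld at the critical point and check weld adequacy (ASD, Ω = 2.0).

f_max ≈ 6.04 kip/in; NOT adequate

E60XX → F_EXX = 60 ksi.
Total weld length L_w = 21 in. Treat welds as unit-width lines.
Polar moment about centroid: J = 2[d³/12 + d(b/2)²] = 2[10.5³/12 + 10.5×3.5²] = 450.2 in³.
Direct shear f_v = P/L_w = 57.9 / 21 = 2.757 kip/in (vertical).
Torsion M = P·e = 57.9 × 5 = 289.5 kip·in.
Critical point at (x, y) = (3.5, 5.25) from centroid. f_tx = M·y/J = 3.376 kip/in; f_ty = M·x/J = 2.251 kip/in.
Resultant f_max = √[f_tx² + (f_v + f_ty)²] = √[3.376² + (2.757 + 2.251)²] = 6.04 kip/in.
Capacity per unit length: r_n/Ω = (1/2.0) × 0.6 × 60 × (0.707 × 0.375) = 4.772 kip/in.
6.04 > 4.772 → NOT adequate.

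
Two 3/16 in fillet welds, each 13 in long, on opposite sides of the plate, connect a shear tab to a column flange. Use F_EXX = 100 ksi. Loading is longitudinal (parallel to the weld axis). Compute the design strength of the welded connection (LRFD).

φR_n ≈ 155 kip

Effective throat t_e = 0.707 × 0.1875 = 0.1326 in.
Total length L = 26 in; A_we = 0.1326 × 26 = 3.447 in².
F_nw = 0.6 F_EXX = 0.6 × 100 = 60 ksi.
φR_n = 0.75 × 60 × 3.447 = 155.1 kip.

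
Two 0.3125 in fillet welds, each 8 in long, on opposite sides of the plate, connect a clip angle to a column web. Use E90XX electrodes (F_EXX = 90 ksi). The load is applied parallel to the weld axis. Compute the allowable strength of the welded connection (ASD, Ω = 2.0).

R_n/Ω ≈ 95.4 kips

Effective throat t_e = 0.707 × 0.3125 = 0.2209 in.
Total length L = 16 in; A_we = 0.2209 × 16 = 3.535 in².
F_nw = 0.6 F_EXX = 0.6 × 90 = 54 ksi.
R_n = 54 × 3.535 = 190.9 kips; R_n/Ω = 190.9/2.0 = 95.44 kips.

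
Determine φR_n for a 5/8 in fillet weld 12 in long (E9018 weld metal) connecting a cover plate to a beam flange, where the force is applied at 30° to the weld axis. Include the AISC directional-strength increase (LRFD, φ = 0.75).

E90XX → F_EXX = 90 ksi.
t_e = 0.707 × 0.625 = 0.4419 in; A_we = 0.4419 × 12 = 5.302 in².
Directional factor: 1.0 + 0.5 sin^1.5(30°) = 1.177.
F_nw = 0.6 × 90 × 1.177 = 63.55 ksi.
φR_n = 0.75 × 63.55 × 5.302 = 252.7 kip.

φR_n ≈ 253 kip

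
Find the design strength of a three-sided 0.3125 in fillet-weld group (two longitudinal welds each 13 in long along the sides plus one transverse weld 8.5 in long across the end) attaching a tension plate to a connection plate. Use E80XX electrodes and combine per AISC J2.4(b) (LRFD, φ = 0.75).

E80XX → F_EXX = 80 ksi.
t_e = 0.707 × 0.3125 = 0.2209 in.
R_nwl = 0.6 × 80 × 0.2209 × 26 = 275.7 kips (longitudinal, 2 welds).
R_nwt = 0.6 × 80 × 0.2209 × 8.5 = 90.14 kips (transverse, base value).
(i) R_nwl + R_nwt = 365.9 kips; (ii) 0.85 R_nwl + 1.5 R_nwt = 369.6 kips.
R_n = max = 369.6 kips [governs: (ii)]; φR_n = 277.2 kips.

φR_n ≈ 277 kips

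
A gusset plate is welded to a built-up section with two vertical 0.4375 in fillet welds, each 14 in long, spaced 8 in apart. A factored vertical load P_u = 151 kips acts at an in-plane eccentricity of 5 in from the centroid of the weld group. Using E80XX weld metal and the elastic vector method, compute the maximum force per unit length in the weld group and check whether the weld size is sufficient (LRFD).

f_max ≈ 10.5 kip/in; adequate

E80XX → F_EXX = 80 ksi.
Total weld length L_w = 28 in. Treat welds as unit-width lines.
Polar moment about centroid: J = 2[d³/12 + d(b/2)²] = 2[14³/12 + 14×4²] = 905.3 in³.
Direct shear f_v = P/L_w = 151 / 28 = 5.393 kip/in (vertical).
Torsion M = P·e = 151 × 5 = 755 kip·in.
Critical point at (x, y) = (4, 7) from centroid. f_tx = M·y/J = 5.838 kip/in; f_ty = M·x/J = 3.336 kip/in.
Resultant f_max = √[f_tx² + (f_v + f_ty)²] = √[5.838² + (5.393 + 3.336)²] = 10.5 kip/in.
Capacity per unit length: φr_n = 0.75 × 0.6 × 80 × (0.707 × 0.4375) = 11.14 kip/in.
10.5 ≤ 11.14 → adequate.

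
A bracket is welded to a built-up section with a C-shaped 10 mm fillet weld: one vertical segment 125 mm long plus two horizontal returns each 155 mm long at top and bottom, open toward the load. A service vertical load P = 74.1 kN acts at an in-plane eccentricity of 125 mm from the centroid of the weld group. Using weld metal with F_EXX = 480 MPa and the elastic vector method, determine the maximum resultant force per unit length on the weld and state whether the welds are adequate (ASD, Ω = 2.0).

f_max ≈ 583 N/mm; adequate

Total weld length L_w = 435 mm. Treat welds as unit-width lines.
Centroid: x̄ = 2×155×77.5 / 435 = 55.23 mm from the vertical weld.
Polar moment about centroid: J = I_x + I_y = [125³/12 + 2×155×62.5²] + [125×55.23² + 2(155³/12 + 155×22.27²)] = 2529000 mm³.
Direct shear f_v = P/L_w = 74.1×10³ / 435 = 170.3 N/mm (vertical).
Torsion M = P·e = 74.1×10³ × 125 = 9262500 N·mm.
Critical point at (x, y) = (99.77, 62.5) from centroid. f_tx = M·y/J = 228.9 N/mm; f_ty = M·x/J = 365.4 N/mm.
Resultant f_max = √[f_tx² + (f_v + f_ty)²] = √[228.9² + (170.3 + 365.4)²] = 582.5 N/mm.
Capacity per unit length: r_n/Ω = (1/2.0) × 0.6 × 480 × (0.707 × 10) = 1018 N/mm.
582.5 ≤ 1018 → adequate.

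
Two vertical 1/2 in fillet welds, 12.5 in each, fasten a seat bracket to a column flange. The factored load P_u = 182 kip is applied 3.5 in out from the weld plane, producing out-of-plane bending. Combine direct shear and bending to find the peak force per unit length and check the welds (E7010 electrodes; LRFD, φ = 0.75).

f_max ≈ 14.2 kip/in; NOT adequate

E70XX → F_EXX = 70 ksi.
L_w = 2 × 12.5 = 25 in; section modulus (unit throat) S = 2 × L²/6 = 52.08 in².
Direct shear f_v = P/L_w = 182/25 = 7.28 kip/in.
Moment M = P × e = 182 × 3.5 = 637 kip·in; bending f_b = M/S = 12.23 kip/in.
f_max = √(f_v² + f_b²) = √(7.28² + 12.23²) = 14.23 kip/in.
φr_n = 0.75 × 0.6 × 70 × (0.707 × 0.5) = 11.14 kip/in → NOT adequate.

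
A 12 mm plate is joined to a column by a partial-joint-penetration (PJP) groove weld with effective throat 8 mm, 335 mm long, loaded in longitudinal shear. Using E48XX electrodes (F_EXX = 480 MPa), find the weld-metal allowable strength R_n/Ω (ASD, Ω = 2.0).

R_n/Ω ≈ 386 kN

Effective throat (given) t_e = 8 mm.
A_we = 8 × 335 = 2680 mm².
F_nw = 0.6 F_EXX = 288 MPa.
R_n/Ω = (288 × 2680) / 2.0 × 10⁻³ = 385.9 kN.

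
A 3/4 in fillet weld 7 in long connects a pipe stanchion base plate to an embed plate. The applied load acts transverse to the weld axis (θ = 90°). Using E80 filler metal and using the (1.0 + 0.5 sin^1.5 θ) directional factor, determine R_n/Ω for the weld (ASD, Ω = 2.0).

R_n/Ω ≈ 134 kip

E80XX → F_EXX = 80 ksi.
t_e = 0.707 × 0.75 = 0.5302 in; A_we = 0.5302 × 7 = 3.712 in².
Directional factor: 1.0 + 0.5 sin^1.5(90°) = 1.5.
F_nw = 0.6 × 80 × 1.5 = 72 ksi.
R_n/Ω = (72 × 3.712) / 2.0 = 133.6 kip.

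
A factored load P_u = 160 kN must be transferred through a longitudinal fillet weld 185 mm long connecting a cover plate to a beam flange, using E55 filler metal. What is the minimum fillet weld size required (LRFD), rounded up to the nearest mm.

w = 5 mm

E55XX → F_EXX = 550 MPa.
Total weld length L = 185 mm.
Required throat t_e = P_u / (φ × 0.6 F_EXX × L) = 160 / (0.75 × 0.6 × 550 × 185 × 10⁻³) = 3.494 mm.
Required leg w = t_e / 0.707 = 4.943 mm → use 5 mm.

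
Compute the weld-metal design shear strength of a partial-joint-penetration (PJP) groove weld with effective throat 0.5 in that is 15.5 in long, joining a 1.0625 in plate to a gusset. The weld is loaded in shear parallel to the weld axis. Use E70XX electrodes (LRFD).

E70XX → F_EXX = 70 ksi.
Effective throat (given) t_e = 0.5 in.
A_we = 0.5 × 15.5 = 7.75 in².
F_nw = 0.6 F_EXX = 42 ksi.
φR_n = 0.75 × 42 × 7.75 = 244.1 kip.

φR_n ≈ 244 kip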